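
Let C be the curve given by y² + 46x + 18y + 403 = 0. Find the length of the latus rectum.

46

Only y is squared. Complete the square in y: (y + 9)² = -46(x + 7).
Vertex (-7, -9); 4p = -46 so p = -23/2. Opens left.
Latus rectum length = |4p| = 46.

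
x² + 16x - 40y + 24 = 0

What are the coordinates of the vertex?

Only x is squared. Complete the square in x: (x + 8)² = 40(y + 1).
Vertex (-8, -1); 4p = 40 so p = 10. Opens up.

(-8, -1)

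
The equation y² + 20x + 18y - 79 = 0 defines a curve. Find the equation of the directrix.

Only y is squared. Complete the square in y: (y + 9)² = -20(x - 8).
Vertex (8, -9); 4p = -20 so p = -5. Opens left.
Directrix is the vertical line x = h − p = 8 − (-5) = 13.

x = 13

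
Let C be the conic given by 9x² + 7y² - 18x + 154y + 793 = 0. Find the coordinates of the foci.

Collect terms: 9(x² - 2x) + 7(y² + 22y) = -793
Complete the square in x and y: 9(x - 1)² + 7(y + 11)² = -793 + 9 + 847 = 63
Divide through by 63 to get (x - 1)²/7 + (y + 11)²/9 = 1.
Ellipse, center (1, -11), major axis vertical; a² = 9, b² = 7.
c² = a² - b² = 9 - 7 = 2, so c = √2.
Foci lie on the vertical axis through the center: (h, k ± c).

(1, -11 - √2) and (1, -11 + √2)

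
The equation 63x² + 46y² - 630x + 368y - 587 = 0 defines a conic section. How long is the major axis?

Rearranging, 63(x² - 10x) + 46(y² + 8y) = 587.
Complete the square: 63(x - 5)² + 46(y + 4)² = 587 + 1575 + 736 = 2898
Divide through by 2898 to get (x - 5)²/46 + (y + 4)²/63 = 1.
Ellipse, center (5, -4), major axis vertical; a² = 63, b² = 46.
a² = 63 so a = 3√7; the major axis has length 2a = 6√7.

6√7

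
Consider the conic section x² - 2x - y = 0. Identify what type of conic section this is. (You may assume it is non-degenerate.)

No xy term. Coefficients of x² and y² are A = 1, C = 0.
Exactly one squared variable ⇒ parabola.

parabola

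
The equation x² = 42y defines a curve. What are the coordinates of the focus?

(0, 21/2)

Vertex (0, 0); 4p = 42 so p = 21/2. Opens up.
Focus is p units from the vertex along the axis: (h, k + p).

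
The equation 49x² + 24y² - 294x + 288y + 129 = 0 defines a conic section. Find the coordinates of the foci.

Rearranging, 49(x² - 6x) + 24(y² + 12y) = -129.
Complete the square: 49(x - 3)² + 24(y + 6)² = -129 + 441 + 864 = 1176
Dividing both sides by 1176: (x - 3)²/24 + (y + 6)²/49 = 1
Ellipse, center (3, -6), major axis vertical; a² = 49, b² = 24.
c² = a² - b² = 49 - 24 = 25, so c = 5.
Foci lie on the vertical axis through the center: (h, k ± c).

(3, -11) and (3, -1)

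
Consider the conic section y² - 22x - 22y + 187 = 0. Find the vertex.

Only y is squared. Complete the square in y: (y - 11)² = 22(x - 3).
Vertex (3, 11); 4p = 22 so p = 11/2. Opens right.

(3, 11)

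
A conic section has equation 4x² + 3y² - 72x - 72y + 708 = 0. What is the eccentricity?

e = 1/2

Group: 4(x² - 18x) + 3(y² - 24y) = -708
Completing the square gives 4(x - 9)² + 3(y - 12)² = -708 + 324 + 432 = 48.
Dividing both sides by 48: (x - 9)²/12 + (y - 12)²/16 = 1
Ellipse, center (9, 12), major axis vertical; a² = 16, b² = 12.
c² = a² - b² = 4, so c = 2.
e = c/a = 2/4 = 1/2.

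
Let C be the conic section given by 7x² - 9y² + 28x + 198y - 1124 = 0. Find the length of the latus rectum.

14/3

Collect terms: 7(x² + 4x) -9(y² - 22y) = 1124
Complete the square in x and y: 7(x + 2)² -9(y - 11)² = 1124 + 28 - 1089 = 63
Dividing both sides by 63: (x + 2)²/9 - (y - 11)²/7 = 1
Hyperbola, center (-2, 11), transverse axis horizontal; a² = 9, b² = 7.
Latus rectum length = 2b²/a = 2·7/3 = 14/3.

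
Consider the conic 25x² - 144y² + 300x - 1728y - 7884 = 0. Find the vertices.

(-18, -6) and (6, -6)

Group: 25(x² + 12x) -144(y² + 12y) = 7884
Completing the square gives 25(x + 6)² -144(y + 6)² = 7884 + 900 - 5184 = 3600.
Divide by 3600: (x + 6)²/144 - (y + 6)²/25 = 1
Hyperbola, center (-6, -6), transverse axis horizontal; a² = 144, b² = 25.
a = 12. Vertices at (h ± a, k).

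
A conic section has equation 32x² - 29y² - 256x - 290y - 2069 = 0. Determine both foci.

Rearranging, 32(x² - 8x) -29(y² + 10y) = 2069.
Complete the square: 32(x - 4)² -29(y + 5)² = 2069 + 512 - 725 = 1856
Divide by 1856: (x - 4)²/58 - (y + 5)²/64 = 1
Hyperbola, center (4, -5), transverse axis horizontal; a² = 58, b² = 64.
c² = a² + b² = 58 + 64 = 122, so c = √122.
Foci lie on the horizontal axis through the center: (h ± c, k).

(4 - √122, -5) and (4 + √122, -5)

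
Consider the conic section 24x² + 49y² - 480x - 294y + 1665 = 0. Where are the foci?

Group: 24(x² - 20x) + 49(y² - 6y) = -1665
24(x - 10)² + 49(y - 3)² = -1665 + 2400 + 441 = 1176
Divide by 1176: (x - 10)²/49 + (y - 3)²/24 = 1
Ellipse, center (10, 3), major axis horizontal; a² = 49, b² = 24.
c² = a² - b² = 49 - 24 = 25, so c = 5.
Foci lie on the horizontal axis through the center: (h ± c, k).

(5, 3) and (15, 3)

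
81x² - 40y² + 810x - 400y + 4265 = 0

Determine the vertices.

(-5, -14) and (-5, 4)

Collect terms: 81(x² + 10x) -40(y² + 10y) = -4265
81(x + 5)² -40(y + 5)² = -4265 + 2025 - 1000 = -3240
Divide through by -3240 to get (y + 5)²/81 - (x + 5)²/40 = 1.
Hyperbola, center (-5, -5), transverse axis vertical; a² = 81, b² = 40.
a = 9. Vertices at (h, k ± a).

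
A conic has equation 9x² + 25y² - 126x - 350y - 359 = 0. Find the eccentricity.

Group: 9(x² - 14x) + 25(y² - 14y) = 359
Complete the square in x and y: 9(x - 7)² + 25(y - 7)² = 359 + 441 + 1225 = 2025
Dividing both sides by 2025: (x - 7)²/225 + (y - 7)²/81 = 1
Ellipse, center (7, 7), major axis horizontal; a² = 225, b² = 81.
c² = a² - b² = 144, so c = 12.
e = c/a = 12/15 = 4/5.

e = 4/5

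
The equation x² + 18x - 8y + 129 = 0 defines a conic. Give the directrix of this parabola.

y = 4

Only x is squared. Complete the square in x: (x + 9)² = 8(y - 6).
Vertex (-9, 6); 4p = 8 so p = 2. Opens up.
Directrix is the horizontal line y = k − p = 6 − (2) = 4.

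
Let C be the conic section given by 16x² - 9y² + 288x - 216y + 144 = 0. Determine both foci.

(-9, -17) and (-9, -7)

Rearranging, 16(x² + 18x) -9(y² + 24y) = -144.
16(x + 9)² -9(y + 12)² = -144 + 1296 - 1296 = -144
Divide by -144: (y + 12)²/16 - (x + 9)²/9 = 1
Hyperbola, center (-9, -12), transverse axis vertical; a² = 16, b² = 9.
c² = a² + b² = 16 + 9 = 25, so c = 5.
Foci lie on the vertical axis through the center: (h, k ± c).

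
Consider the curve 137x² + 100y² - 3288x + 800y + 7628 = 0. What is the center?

137(x² - 24x) + 100(y² + 8y) = -7628
Completing the square gives 137(x - 12)² + 100(y + 4)² = -7628 + 19728 + 1600 = 13700.
Divide through by 13700 to get (x - 12)²/100 + (y + 4)²/137 = 1.
Ellipse with center (12, -4).

(12, -4)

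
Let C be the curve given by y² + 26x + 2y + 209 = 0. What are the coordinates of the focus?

(-29/2, -1)

Only y is squared. Complete the square in y: (y + 1)² = -26(x + 8).
Vertex (-8, -1); 4p = -26 so p = -13/2. Opens left.
Focus is p units from the vertex along the axis: (h + p, k).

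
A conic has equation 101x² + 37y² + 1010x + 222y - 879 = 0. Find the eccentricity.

e = 8√101/101

Group: 101(x² + 10x) + 37(y² + 6y) = 879
Complete the square in x and y: 101(x + 5)² + 37(y + 3)² = 879 + 2525 + 333 = 3737
Dividing both sides by 3737: (x + 5)²/37 + (y + 3)²/101 = 1
Ellipse, center (-5, -3), major axis vertical; a² = 101, b² = 37.
c² = a² - b² = 64, so c = 8.
e = c/a = 8/√101 = 8√101/101.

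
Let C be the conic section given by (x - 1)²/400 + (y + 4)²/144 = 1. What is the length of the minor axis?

Center (1, -4). The larger denominator 400 sits under the x-term, so the major axis is horizontal; a² = 400, b² = 144.
b² = 144 so b = 12; the minor axis has length 2b = 24.

24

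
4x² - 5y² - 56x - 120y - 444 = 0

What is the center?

(7, -12)

Group: 4(x² - 14x) -5(y² + 24y) = 444
Complete the square: 4(x - 7)² -5(y + 12)² = 444 + 196 - 720 = -80
Dividing both sides by -80: (y + 12)²/16 - (x - 7)²/20 = 1
Hyperbola with center (7, -12).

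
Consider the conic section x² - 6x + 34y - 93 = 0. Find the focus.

Only x is squared. Complete the square in x: (x - 3)² = -34(y - 3).
Vertex (3, 3); 4p = -34 so p = -17/2. Opens down.
Focus is p units from the vertex along the axis: (h, k + p).

(3, -11/2)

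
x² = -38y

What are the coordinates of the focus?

Vertex (0, 0); 4p = -38 so p = -19/2. Opens down.
Focus is p units from the vertex along the axis: (h, k + p).

(0, -19/2)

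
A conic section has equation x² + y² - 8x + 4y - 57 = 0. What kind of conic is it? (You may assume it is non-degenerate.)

No xy term. Coefficients of x² and y² are A = 1, C = 1.
A = C (same sign) ⇒ circle.

circle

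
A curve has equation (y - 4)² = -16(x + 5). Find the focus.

Vertex (-5, 4); 4p = -16 so p = -4. Opens left.
Focus is p units from the vertex along the axis: (h + p, k).

(-9, 4)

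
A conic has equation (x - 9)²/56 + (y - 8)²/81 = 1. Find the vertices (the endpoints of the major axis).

Center (9, 8). The larger denominator 81 sits under the y-term, so the major axis is vertical; a² = 81, b² = 56.
a = 9. Vertices at (h, k ± a).

(9, -1) and (9, 17)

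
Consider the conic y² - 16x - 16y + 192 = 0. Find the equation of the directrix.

Only y is squared. Complete the square in y: (y - 8)² = 16(x - 8).
Vertex (8, 8); 4p = 16 so p = 4. Opens right.
Directrix is the vertical line x = h − p = 8 − (4) = 4.

x = 4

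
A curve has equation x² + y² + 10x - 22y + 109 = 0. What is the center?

(x² + 10x) + (y² - 22y) = -109
Complete the square: (x + 5)² + (y - 11)² = -109 + 25 + 121 = 37
So (x + 5)² + (y - 11)² = 37.
Circle centered at (-5, 11) with r² = 37.

(-5, 11)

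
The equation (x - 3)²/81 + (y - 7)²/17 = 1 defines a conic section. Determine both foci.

Center (3, 7). The larger denominator 81 sits under the x-term, so the major axis is horizontal; a² = 81, b² = 17.
c² = a² - b² = 81 - 17 = 64, so c = 8.
Foci lie on the horizontal axis through the center: (h ± c, k).

(-5, 7) and (11, 7)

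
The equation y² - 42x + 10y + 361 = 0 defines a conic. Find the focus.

Only y is squared. Complete the square in y: (y + 5)² = 42(x - 8).
Vertex (8, -5); 4p = 42 so p = 21/2. Opens right.
Focus is p units from the vertex along the axis: (h + p, k).

(37/2, -5)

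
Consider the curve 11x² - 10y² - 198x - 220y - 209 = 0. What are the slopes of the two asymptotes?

√110/10 and -√110/10

11(x² - 18x) -10(y² + 22y) = 209
Complete the square: 11(x - 9)² -10(y + 11)² = 209 + 891 - 1210 = -110
Dividing both sides by -110: (y + 11)²/11 - (x - 9)²/10 = 1
Hyperbola, center (9, -11), transverse axis vertical; a² = 11, b² = 10.
For a vertical hyperbola the asymptotes have slope ±a/b.
Here that is ±√11/√10 = ±√110/10.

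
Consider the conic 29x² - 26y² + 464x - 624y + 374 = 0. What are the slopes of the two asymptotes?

Collect terms: 29(x² + 16x) -26(y² + 24y) = -374
Complete the square: 29(x + 8)² -26(y + 12)² = -374 + 1856 - 3744 = -2262
Dividing both sides by -2262: (y + 12)²/87 - (x + 8)²/78 = 1
Hyperbola, center (-8, -12), transverse axis vertical; a² = 87, b² = 78.
For a vertical hyperbola the asymptotes have slope ±a/b.
Here that is ±√87/√78 = ±√754/26.

√754/26 and -√754/26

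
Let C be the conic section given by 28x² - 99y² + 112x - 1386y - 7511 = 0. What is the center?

(-2, -7)

Group: 28(x² + 4x) -99(y² + 14y) = 7511
Complete the square: 28(x + 2)² -99(y + 7)² = 7511 + 112 - 4851 = 2772
Dividing both sides by 2772: (x + 2)²/99 - (y + 7)²/28 = 1
Hyperbola with center (-2, -7).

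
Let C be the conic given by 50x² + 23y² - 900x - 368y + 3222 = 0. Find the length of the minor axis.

2√46

Collect terms: 50(x² - 18x) + 23(y² - 16y) = -3222
50(x - 9)² + 23(y - 8)² = -3222 + 4050 + 1472 = 2300
Dividing both sides by 2300: (x - 9)²/46 + (y - 8)²/100 = 1
Ellipse, center (9, 8), major axis vertical; a² = 100, b² = 46.
b² = 46 so b = √46; the minor axis has length 2b = 2√46.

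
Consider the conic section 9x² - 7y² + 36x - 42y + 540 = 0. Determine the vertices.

9(x² + 4x) -7(y² + 6y) = -540
9(x + 2)² -7(y + 3)² = -540 + 36 - 63 = -567
Divide by -567: (y + 3)²/81 - (x + 2)²/63 = 1
Hyperbola, center (-2, -3), transverse axis vertical; a² = 81, b² = 63.
a = 9. Vertices at (h, k ± a).

(-2, -12) and (-2, 6)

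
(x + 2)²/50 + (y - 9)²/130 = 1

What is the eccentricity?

e = 2√26/13

Center (-2, 9). The larger denominator 130 sits under the y-term, so the major axis is vertical; a² = 130, b² = 50.
c² = a² - b² = 80, so c = 4√5.
e = c/a = 4√5/√130 = 2√26/13.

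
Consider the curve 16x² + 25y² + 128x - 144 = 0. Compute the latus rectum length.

32/5

16(x² + 8x) + 25y² = 144
Complete the square: 16(x + 4)² + 25y² = 144 + 256 + 0 = 400
Divide through by 400 to get (x + 4)²/25 + y²/16 = 1.
Ellipse, center (-4, 0), major axis horizontal; a² = 25, b² = 16.
Latus rectum length = 2b²/a = 2·16/5 = 32/5.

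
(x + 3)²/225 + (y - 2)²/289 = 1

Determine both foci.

Center (-3, 2). The larger denominator 289 sits under the y-term, so the major axis is vertical; a² = 289, b² = 225.
c² = a² - b² = 289 - 225 = 64, so c = 8.
Foci lie on the vertical axis through the center: (h, k ± c).

(-3, -6) and (-3, 10)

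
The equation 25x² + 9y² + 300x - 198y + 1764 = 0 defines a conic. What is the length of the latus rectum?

25(x² + 12x) + 9(y² - 22y) = -1764
Complete the square: 25(x + 6)² + 9(y - 11)² = -1764 + 900 + 1089 = 225
Divide through by 225 to get (x + 6)²/9 + (y - 11)²/25 = 1.
Ellipse, center (-6, 11), major axis vertical; a² = 25, b² = 9.
Latus rectum length = 2b²/a = 2·9/5 = 18/5.

18/5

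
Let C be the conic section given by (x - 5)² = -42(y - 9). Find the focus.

(5, -3/2)

Vertex (5, 9); 4p = -42 so p = -21/2. Opens down.
Focus is p units from the vertex along the axis: (h, k + p).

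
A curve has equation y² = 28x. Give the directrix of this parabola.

x = -7

Vertex (0, 0); 4p = 28 so p = 7. Opens right.
Directrix is the vertical line x = h − p = 0 − (7) = -7.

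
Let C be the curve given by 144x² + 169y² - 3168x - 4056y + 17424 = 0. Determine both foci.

Rearranging, 144(x² - 22x) + 169(y² - 24y) = -17424.
Complete the square: 144(x - 11)² + 169(y - 12)² = -17424 + 17424 + 24336 = 24336
Divide through by 24336 to get (x - 11)²/169 + (y - 12)²/144 = 1.
Ellipse, center (11, 12), major axis horizontal; a² = 169, b² = 144.
c² = a² - b² = 169 - 144 = 25, so c = 5.
Foci lie on the horizontal axis through the center: (h ± c, k).

(6, 12) and (16, 12)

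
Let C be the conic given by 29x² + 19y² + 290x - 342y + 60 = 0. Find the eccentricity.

e = √290/29

Collect terms: 29(x² + 10x) + 19(y² - 18y) = -60
Completing the square gives 29(x + 5)² + 19(y - 9)² = -60 + 725 + 1539 = 2204.
Dividing both sides by 2204: (x + 5)²/76 + (y - 9)²/116 = 1
Ellipse, center (-5, 9), major axis vertical; a² = 116, b² = 76.
c² = a² - b² = 40, so c = 2√10.
e = c/a = 2√10/2√29 = √290/29.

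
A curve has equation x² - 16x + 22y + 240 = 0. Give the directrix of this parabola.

y = -5/2

Only x is squared. Complete the square in x: (x - 8)² = -22(y + 8).
Vertex (8, -8); 4p = -22 so p = -11/2. Opens down.
Directrix is the horizontal line y = k − p = -8 − (-11/2) = -5/2.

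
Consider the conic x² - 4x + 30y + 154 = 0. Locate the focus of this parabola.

Only x is squared. Complete the square in x: (x - 2)² = -30(y + 5).
Vertex (2, -5); 4p = -30 so p = -15/2. Opens down.
Focus is p units from the vertex along the axis: (h, k + p).

(2, -25/2)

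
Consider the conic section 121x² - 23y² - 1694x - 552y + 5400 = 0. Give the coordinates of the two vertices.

(7, -23) and (7, -1)

Group the x- and y-terms: 121(x² - 14x) -23(y² + 24y) = -5400
Complete the square in x and y: 121(x - 7)² -23(y + 12)² = -5400 + 5929 - 3312 = -2783
Dividing both sides by -2783: (y + 12)²/121 - (x - 7)²/23 = 1
Hyperbola, center (7, -12), transverse axis vertical; a² = 121, b² = 23.
a = 11. Vertices at (h, k ± a).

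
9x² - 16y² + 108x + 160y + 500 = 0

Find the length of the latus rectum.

64/3

Group the x- and y-terms: 9(x² + 12x) -16(y² - 10y) = -500
Complete the square in x and y: 9(x + 6)² -16(y - 5)² = -500 + 324 - 400 = -576
Dividing both sides by -576: (y - 5)²/36 - (x + 6)²/64 = 1
Hyperbola, center (-6, 5), transverse axis vertical; a² = 36, b² = 64.
Latus rectum length = 2b²/a = 2·64/6 = 64/3.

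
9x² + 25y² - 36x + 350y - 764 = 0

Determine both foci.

(-10, -7) and (14, -7)

9(x² - 4x) + 25(y² + 14y) = 764
9(x - 2)² + 25(y + 7)² = 764 + 36 + 1225 = 2025
Divide through by 2025 to get (x - 2)²/225 + (y + 7)²/81 = 1.
Ellipse, center (2, -7), major axis horizontal; a² = 225, b² = 81.
c² = a² - b² = 225 - 81 = 144, so c = 12.
Foci lie on the horizontal axis through the center: (h ± c, k).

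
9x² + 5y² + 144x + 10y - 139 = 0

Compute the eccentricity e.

Group the x- and y-terms: 9(x² + 16x) + 5(y² + 2y) = 139
Completing the square gives 9(x + 8)² + 5(y + 1)² = 139 + 576 + 5 = 720.
Divide through by 720 to get (x + 8)²/80 + (y + 1)²/144 = 1.
Ellipse, center (-8, -1), major axis vertical; a² = 144, b² = 80.
c² = a² - b² = 64, so c = 8.
e = c/a = 8/12 = 2/3.

e = 2/3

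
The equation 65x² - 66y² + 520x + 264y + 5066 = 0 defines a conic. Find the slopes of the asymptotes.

√4290/66 and -√4290/66

Collect terms: 65(x² + 8x) -66(y² - 4y) = -5066
Complete the square in x and y: 65(x + 4)² -66(y - 2)² = -5066 + 1040 - 264 = -4290
Divide by -4290: (y - 2)²/65 - (x + 4)²/66 = 1
Hyperbola, center (-4, 2), transverse axis vertical; a² = 65, b² = 66.
For a vertical hyperbola the asymptotes have slope ±a/b.
Here that is ±√65/√66 = ±√4290/66.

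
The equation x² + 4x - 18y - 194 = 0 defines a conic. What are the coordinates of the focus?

(-2, -13/2)

Only x is squared. Complete the square in x: (x + 2)² = 18(y + 11).
Vertex (-2, -11); 4p = 18 so p = 9/2. Opens up.
Focus is p units from the vertex along the axis: (h, k + p).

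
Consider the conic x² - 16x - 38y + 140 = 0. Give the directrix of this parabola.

Only x is squared. Complete the square in x: (x - 8)² = 38(y - 2).
Vertex (8, 2); 4p = 38 so p = 19/2. Opens up.
Directrix is the horizontal line y = k − p = 2 − (19/2) = -15/2.

y = -15/2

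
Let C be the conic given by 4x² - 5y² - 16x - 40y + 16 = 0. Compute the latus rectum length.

Group: 4(x² - 4x) -5(y² + 8y) = -16
4(x - 2)² -5(y + 4)² = -16 + 16 - 80 = -80
Dividing both sides by -80: (y + 4)²/16 - (x - 2)²/20 = 1
Hyperbola, center (2, -4), transverse axis vertical; a² = 16, b² = 20.
Latus rectum length = 2b²/a = 2·20/4 = 10.

10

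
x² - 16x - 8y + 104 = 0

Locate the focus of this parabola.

Only x is squared. Complete the square in x: (x - 8)² = 8(y - 5).
Vertex (8, 5); 4p = 8 so p = 2. Opens up.
Focus is p units from the vertex along the axis: (h, k + p).

(8, 7)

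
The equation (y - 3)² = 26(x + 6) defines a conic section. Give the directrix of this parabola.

Vertex (-6, 3); 4p = 26 so p = 13/2. Opens right.
Directrix is the vertical line x = h − p = -6 − (13/2) = -25/2.

x = -25/2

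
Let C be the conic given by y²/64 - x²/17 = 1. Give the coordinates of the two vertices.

Center (0, 0). The positive term is the y-term, so the transverse axis is vertical; a² = 64, b² = 17.
a = 8. Vertices at (h, k ± a).

(0, -8) and (0, 8)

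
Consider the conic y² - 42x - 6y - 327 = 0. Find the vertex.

(-8, 3)

Only y is squared. Complete the square in y: (y - 3)² = 42(x + 8).
Vertex (-8, 3); 4p = 42 so p = 21/2. Opens right.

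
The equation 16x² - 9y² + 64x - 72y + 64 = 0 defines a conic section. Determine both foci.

(-2, -9) and (-2, 1)

Collect terms: 16(x² + 4x) -9(y² + 8y) = -64
Complete the square in x and y: 16(x + 2)² -9(y + 4)² = -64 + 64 - 144 = -144
Divide through by -144 to get (y + 4)²/16 - (x + 2)²/9 = 1.
Hyperbola, center (-2, -4), transverse axis vertical; a² = 16, b² = 9.
c² = a² + b² = 16 + 9 = 25, so c = 5.
Foci lie on the vertical axis through the center: (h, k ± c).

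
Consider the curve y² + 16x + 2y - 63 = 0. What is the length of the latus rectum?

16

Only y is squared. Complete the square in y: (y + 1)² = -16(x - 4).
Vertex (4, -1); 4p = -16 so p = -4. Opens left.
Latus rectum length = |4p| = 16.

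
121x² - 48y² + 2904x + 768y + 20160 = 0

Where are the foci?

Group: 121(x² + 24x) -48(y² - 16y) = -20160
121(x + 12)² -48(y - 8)² = -20160 + 17424 - 3072 = -5808
Divide through by -5808 to get (y - 8)²/121 - (x + 12)²/48 = 1.
Hyperbola, center (-12, 8), transverse axis vertical; a² = 121, b² = 48.
c² = a² + b² = 121 + 48 = 169, so c = 13.
Foci lie on the vertical axis through the center: (h, k ± c).

(-12, -5) and (-12, 21)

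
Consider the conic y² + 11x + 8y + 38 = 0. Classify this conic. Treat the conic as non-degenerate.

No xy term. Coefficients of x² and y² are A = 0, C = 1.
Exactly one squared variable ⇒ parabola.

parabola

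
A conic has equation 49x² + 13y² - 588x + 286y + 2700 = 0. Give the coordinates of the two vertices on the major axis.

(6, -18) and (6, -4)

Group: 49(x² - 12x) + 13(y² + 22y) = -2700
49(x - 6)² + 13(y + 11)² = -2700 + 1764 + 1573 = 637
Divide by 637: (x - 6)²/13 + (y + 11)²/49 = 1
Ellipse, center (6, -11), major axis vertical; a² = 49, b² = 13.
a = 7. Vertices at (h, k ± a).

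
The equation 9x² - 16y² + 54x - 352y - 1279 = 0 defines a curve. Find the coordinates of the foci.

Collect terms: 9(x² + 6x) -16(y² + 22y) = 1279
Complete the square in x and y: 9(x + 3)² -16(y + 11)² = 1279 + 81 - 1936 = -576
Dividing both sides by -576: (y + 11)²/36 - (x + 3)²/64 = 1
Hyperbola, center (-3, -11), transverse axis vertical; a² = 36, b² = 64.
c² = a² + b² = 36 + 64 = 100, so c = 10.
Foci lie on the vertical axis through the center: (h, k ± c).

(-3, -21) and (-3, -1)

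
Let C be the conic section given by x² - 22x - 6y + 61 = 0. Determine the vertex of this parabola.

(11, -10)

Only x is squared. Complete the square in x: (x - 11)² = 6(y + 10).
Vertex (11, -10); 4p = 6 so p = 3/2. Opens up.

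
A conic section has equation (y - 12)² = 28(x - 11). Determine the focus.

(18, 12)

Vertex (11, 12); 4p = 28 so p = 7. Opens right.
Focus is p units from the vertex along the axis: (h + p, k).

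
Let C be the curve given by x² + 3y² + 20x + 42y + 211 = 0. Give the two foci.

(-10 - 2√6, -7) and (-10 + 2√6, -7)

Rearranging, (x² + 20x) + 3(y² + 14y) = -211.
(x + 10)² + 3(y + 7)² = -211 + 100 + 147 = 36
Divide through by 36 to get (x + 10)²/36 + (y + 7)²/12 = 1.
Ellipse, center (-10, -7), major axis horizontal; a² = 36, b² = 12.
c² = a² - b² = 36 - 12 = 24, so c = 2√6.
Foci lie on the horizontal axis through the center: (h ± c, k).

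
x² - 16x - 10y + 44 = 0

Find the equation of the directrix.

y = -9/2

Only x is squared. Complete the square in x: (x - 8)² = 10(y + 2).
Vertex (8, -2); 4p = 10 so p = 5/2. Opens up.
Directrix is the horizontal line y = k − p = -2 − (5/2) = -9/2.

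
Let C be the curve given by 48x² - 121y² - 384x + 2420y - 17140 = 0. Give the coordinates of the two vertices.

Group the x- and y-terms: 48(x² - 8x) -121(y² - 20y) = 17140
48(x - 4)² -121(y - 10)² = 17140 + 768 - 12100 = 5808
Divide through by 5808 to get (x - 4)²/121 - (y - 10)²/48 = 1.
Hyperbola, center (4, 10), transverse axis horizontal; a² = 121, b² = 48.
a = 11. Vertices at (h ± a, k).

(-7, 10) and (15, 10)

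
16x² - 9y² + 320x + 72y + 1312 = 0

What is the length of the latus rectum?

Group: 16(x² + 20x) -9(y² - 8y) = -1312
16(x + 10)² -9(y - 4)² = -1312 + 1600 - 144 = 144
Divide through by 144 to get (x + 10)²/9 - (y - 4)²/16 = 1.
Hyperbola, center (-10, 4), transverse axis horizontal; a² = 9, b² = 16.
Latus rectum length = 2b²/a = 2·16/3 = 32/3.

32/3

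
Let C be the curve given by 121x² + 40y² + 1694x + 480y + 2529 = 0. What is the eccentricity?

Group: 121(x² + 14x) + 40(y² + 12y) = -2529
Complete the square: 121(x + 7)² + 40(y + 6)² = -2529 + 5929 + 1440 = 4840
Dividing both sides by 4840: (x + 7)²/40 + (y + 6)²/121 = 1
Ellipse, center (-7, -6), major axis vertical; a² = 121, b² = 40.
c² = a² - b² = 81, so c = 9.
e = c/a = 9/11.

e = 9/11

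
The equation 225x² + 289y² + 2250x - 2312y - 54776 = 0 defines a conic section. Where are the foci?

(-13, 4) and (3, 4)

225(x² + 10x) + 289(y² - 8y) = 54776
Complete the square: 225(x + 5)² + 289(y - 4)² = 54776 + 5625 + 4624 = 65025
Dividing both sides by 65025: (x + 5)²/289 + (y - 4)²/225 = 1
Ellipse, center (-5, 4), major axis horizontal; a² = 289, b² = 225.
c² = a² - b² = 289 - 225 = 64, so c = 8.
Foci lie on the horizontal axis through the center: (h ± c, k).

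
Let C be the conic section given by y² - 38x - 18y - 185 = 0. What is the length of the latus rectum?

Only y is squared. Complete the square in y: (y - 9)² = 38(x + 7).
Vertex (-7, 9); 4p = 38 so p = 19/2. Opens right.
Latus rectum length = |4p| = 38.

38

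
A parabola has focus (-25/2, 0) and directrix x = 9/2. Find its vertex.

The vertex is the midpoint between the focus and the directrix along the axis of symmetry.
Axis is horizontal (directrix is vertical). Vertex x-coordinate = (-25/2 + 9/2)/2 = -4; y-coordinate = 0.

(-4, 0)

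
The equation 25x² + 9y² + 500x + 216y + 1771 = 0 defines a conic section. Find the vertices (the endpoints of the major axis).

25(x² + 20x) + 9(y² + 24y) = -1771
Completing the square gives 25(x + 10)² + 9(y + 12)² = -1771 + 2500 + 1296 = 2025.
Divide by 2025: (x + 10)²/81 + (y + 12)²/225 = 1
Ellipse, center (-10, -12), major axis vertical; a² = 225, b² = 81.
a = 15. Vertices at (h, k ± a).

(-10, -27) and (-10, 3)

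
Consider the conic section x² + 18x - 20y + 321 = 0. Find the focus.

Only x is squared. Complete the square in x: (x + 9)² = 20(y - 12).
Vertex (-9, 12); 4p = 20 so p = 5. Opens up.
Focus is p units from the vertex along the axis: (h, k + p).

(-9, 17)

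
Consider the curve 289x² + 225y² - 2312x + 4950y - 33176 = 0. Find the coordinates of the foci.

(4, -19) and (4, -3)

Rearranging, 289(x² - 8x) + 225(y² + 22y) = 33176.
Complete the square in x and y: 289(x - 4)² + 225(y + 11)² = 33176 + 4624 + 27225 = 65025
Dividing both sides by 65025: (x - 4)²/225 + (y + 11)²/289 = 1
Ellipse, center (4, -11), major axis vertical; a² = 289, b² = 225.
c² = a² - b² = 289 - 225 = 64, so c = 8.
Foci lie on the vertical axis through the center: (h, k ± c).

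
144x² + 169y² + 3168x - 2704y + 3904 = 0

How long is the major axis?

Rearranging, 144(x² + 22x) + 169(y² - 16y) = -3904.
144(x + 11)² + 169(y - 8)² = -3904 + 17424 + 10816 = 24336
Dividing both sides by 24336: (x + 11)²/169 + (y - 8)²/144 = 1
Ellipse, center (-11, 8), major axis horizontal; a² = 169, b² = 144.
a² = 169 so a = 13; the major axis has length 2a = 26.

26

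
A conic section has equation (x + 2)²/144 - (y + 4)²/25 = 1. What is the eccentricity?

e = 13/12

Center (-2, -4). The positive term is the x-term, so the transverse axis is horizontal; a² = 144, b² = 25.
c² = a² + b² = 169, so c = 13.
e = c/a = 13/12.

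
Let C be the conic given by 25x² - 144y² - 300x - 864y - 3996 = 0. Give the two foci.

(-7, -3) and (19, -3)

Group: 25(x² - 12x) -144(y² + 6y) = 3996
25(x - 6)² -144(y + 3)² = 3996 + 900 - 1296 = 3600
Divide by 3600: (x - 6)²/144 - (y + 3)²/25 = 1
Hyperbola, center (6, -3), transverse axis horizontal; a² = 144, b² = 25.
c² = a² + b² = 144 + 25 = 169, so c = 13.
Foci lie on the horizontal axis through the center: (h ± c, k).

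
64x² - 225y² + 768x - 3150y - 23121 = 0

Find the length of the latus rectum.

Rearranging, 64(x² + 12x) -225(y² + 14y) = 23121.
Complete the square: 64(x + 6)² -225(y + 7)² = 23121 + 2304 - 11025 = 14400
Dividing both sides by 14400: (x + 6)²/225 - (y + 7)²/64 = 1
Hyperbola, center (-6, -7), transverse axis horizontal; a² = 225, b² = 64.
Latus rectum length = 2b²/a = 2·64/15 = 128/15.

128/15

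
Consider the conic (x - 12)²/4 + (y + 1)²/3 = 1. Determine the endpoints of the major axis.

(10, -1) and (14, -1)

Center (12, -1). The larger denominator 4 sits under the x-term, so the major axis is horizontal; a² = 4, b² = 3.
a = 2. Vertices at (h ± a, k).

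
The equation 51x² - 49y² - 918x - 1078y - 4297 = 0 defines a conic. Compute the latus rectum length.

102/7

Rearranging, 51(x² - 18x) -49(y² + 22y) = 4297.
Complete the square: 51(x - 9)² -49(y + 11)² = 4297 + 4131 - 5929 = 2499
Divide through by 2499 to get (x - 9)²/49 - (y + 11)²/51 = 1.
Hyperbola, center (9, -11), transverse axis horizontal; a² = 49, b² = 51.
Latus rectum length = 2b²/a = 2·51/7 = 102/7.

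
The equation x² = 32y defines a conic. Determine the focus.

Vertex (0, 0); 4p = 32 so p = 8. Opens up.
Focus is p units from the vertex along the axis: (h, k + p).

(0, 8)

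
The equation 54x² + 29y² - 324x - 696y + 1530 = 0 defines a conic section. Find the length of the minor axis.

2√58

Group the x- and y-terms: 54(x² - 6x) + 29(y² - 24y) = -1530
Complete the square in x and y: 54(x - 3)² + 29(y - 12)² = -1530 + 486 + 4176 = 3132
Divide through by 3132 to get (x - 3)²/58 + (y - 12)²/108 = 1.
Ellipse, center (3, 12), major axis vertical; a² = 108, b² = 58.
b² = 58 so b = √58; the minor axis has length 2b = 2√58.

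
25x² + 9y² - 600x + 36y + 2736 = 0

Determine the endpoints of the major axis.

Group the x- and y-terms: 25(x² - 24x) + 9(y² + 4y) = -2736
Complete the square in x and y: 25(x - 12)² + 9(y + 2)² = -2736 + 3600 + 36 = 900
Divide by 900: (x - 12)²/36 + (y + 2)²/100 = 1
Ellipse, center (12, -2), major axis vertical; a² = 100, b² = 36.
a = 10. Vertices at (h, k ± a).

(12, -12) and (12, 8)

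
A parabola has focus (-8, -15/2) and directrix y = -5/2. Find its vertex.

The vertex is the midpoint between the focus and the directrix along the axis of symmetry.
Axis is vertical (directrix is horizontal). Vertex y-coordinate = (-15/2 + (-5/2))/2 = -5; x-coordinate = -8.

(-8, -5)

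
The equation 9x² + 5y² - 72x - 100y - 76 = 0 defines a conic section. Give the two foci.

Group the x- and y-terms: 9(x² - 8x) + 5(y² - 20y) = 76
Complete the square: 9(x - 4)² + 5(y - 10)² = 76 + 144 + 500 = 720
Divide by 720: (x - 4)²/80 + (y - 10)²/144 = 1
Ellipse, center (4, 10), major axis vertical; a² = 144, b² = 80.
c² = a² - b² = 144 - 80 = 64, so c = 8.
Foci lie on the vertical axis through the center: (h, k ± c).

(4, 2) and (4, 18)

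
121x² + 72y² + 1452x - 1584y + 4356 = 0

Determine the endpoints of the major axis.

(-6, 0) and (-6, 22)

Collect terms: 121(x² + 12x) + 72(y² - 22y) = -4356
Complete the square: 121(x + 6)² + 72(y - 11)² = -4356 + 4356 + 8712 = 8712
Divide through by 8712 to get (x + 6)²/72 + (y - 11)²/121 = 1.
Ellipse, center (-6, 11), major axis vertical; a² = 121, b² = 72.
a = 11. Vertices at (h, k ± a).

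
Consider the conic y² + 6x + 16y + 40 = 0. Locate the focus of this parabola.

(5/2, -8)

Only y is squared. Complete the square in y: (y + 8)² = -6(x - 4).
Vertex (4, -8); 4p = -6 so p = -3/2. Opens left.
Focus is p units from the vertex along the axis: (h + p, k).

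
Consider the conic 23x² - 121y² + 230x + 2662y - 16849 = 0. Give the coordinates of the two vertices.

Rearranging, 23(x² + 10x) -121(y² - 22y) = 16849.
23(x + 5)² -121(y - 11)² = 16849 + 575 - 14641 = 2783
Divide by 2783: (x + 5)²/121 - (y - 11)²/23 = 1
Hyperbola, center (-5, 11), transverse axis horizontal; a² = 121, b² = 23.
a = 11. Vertices at (h ± a, k).

(-16, 11) and (6, 11)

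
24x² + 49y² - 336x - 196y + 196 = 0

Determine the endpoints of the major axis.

(0, 2) and (14, 2)

24(x² - 14x) + 49(y² - 4y) = -196
Complete the square in x and y: 24(x - 7)² + 49(y - 2)² = -196 + 1176 + 196 = 1176
Divide by 1176: (x - 7)²/49 + (y - 2)²/24 = 1
Ellipse, center (7, 2), major axis horizontal; a² = 49, b² = 24.
a = 7. Vertices at (h ± a, k).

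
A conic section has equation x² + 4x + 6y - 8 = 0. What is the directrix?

Only x is squared. Complete the square in x: (x + 2)² = -6(y - 2).
Vertex (-2, 2); 4p = -6 so p = -3/2. Opens down.
Directrix is the horizontal line y = k − p = 2 − (-3/2) = 7/2.

y = 7/2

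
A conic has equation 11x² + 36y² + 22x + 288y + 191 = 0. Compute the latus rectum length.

11/3

Rearranging, 11(x² + 2x) + 36(y² + 8y) = -191.
11(x + 1)² + 36(y + 4)² = -191 + 11 + 576 = 396
Divide by 396: (x + 1)²/36 + (y + 4)²/11 = 1
Ellipse, center (-1, -4), major axis horizontal; a² = 36, b² = 11.
Latus rectum length = 2b²/a = 2·11/6 = 11/3.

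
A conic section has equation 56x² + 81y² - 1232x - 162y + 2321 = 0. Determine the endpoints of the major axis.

(2, 1) and (20, 1)

56(x² - 22x) + 81(y² - 2y) = -2321
Complete the square: 56(x - 11)² + 81(y - 1)² = -2321 + 6776 + 81 = 4536
Divide through by 4536 to get (x - 11)²/81 + (y - 1)²/56 = 1.
Ellipse, center (11, 1), major axis horizontal; a² = 81, b² = 56.
a = 9. Vertices at (h ± a, k).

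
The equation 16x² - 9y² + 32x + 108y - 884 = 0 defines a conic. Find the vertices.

(-7, 6) and (5, 6)

Rearranging, 16(x² + 2x) -9(y² - 12y) = 884.
Complete the square in x and y: 16(x + 1)² -9(y - 6)² = 884 + 16 - 324 = 576
Divide through by 576 to get (x + 1)²/36 - (y - 6)²/64 = 1.
Hyperbola, center (-1, 6), transverse axis horizontal; a² = 36, b² = 64.
a = 6. Vertices at (h ± a, k).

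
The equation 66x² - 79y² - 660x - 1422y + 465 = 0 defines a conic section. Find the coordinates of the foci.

Group the x- and y-terms: 66(x² - 10x) -79(y² + 18y) = -465
66(x - 5)² -79(y + 9)² = -465 + 1650 - 6399 = -5214
Divide by -5214: (y + 9)²/66 - (x - 5)²/79 = 1
Hyperbola, center (5, -9), transverse axis vertical; a² = 66, b² = 79.
c² = a² + b² = 66 + 79 = 145, so c = √145.
Foci lie on the vertical axis through the center: (h, k ± c).

(5, -9 - √145) and (5, -9 + √145)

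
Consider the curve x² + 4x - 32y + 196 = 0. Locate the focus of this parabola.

Only x is squared. Complete the square in x: (x + 2)² = 32(y - 6).
Vertex (-2, 6); 4p = 32 so p = 8. Opens up.
Focus is p units from the vertex along the axis: (h, k + p).

(-2, 14)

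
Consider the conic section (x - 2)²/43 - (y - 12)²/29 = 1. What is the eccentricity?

Center (2, 12). The positive term is the x-term, so the transverse axis is horizontal; a² = 43, b² = 29.
c² = a² + b² = 72, so c = 6√2.
e = c/a = 6√2/√43 = 6√86/43.

e = 6√86/43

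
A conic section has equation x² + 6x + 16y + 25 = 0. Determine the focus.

Only x is squared. Complete the square in x: (x + 3)² = -16(y + 1).
Vertex (-3, -1); 4p = -16 so p = -4. Opens down.
Focus is p units from the vertex along the axis: (h, k + p).

(-3, -5)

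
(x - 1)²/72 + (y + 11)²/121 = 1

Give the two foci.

(1, -18) and (1, -4)

Center (1, -11). The larger denominator 121 sits under the y-term, so the major axis is vertical; a² = 121, b² = 72.
c² = a² - b² = 121 - 72 = 49, so c = 7.
Foci lie on the vertical axis through the center: (h, k ± c).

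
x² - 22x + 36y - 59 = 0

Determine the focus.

Only x is squared. Complete the square in x: (x - 11)² = -36(y - 5).
Vertex (11, 5); 4p = -36 so p = -9. Opens down.
Focus is p units from the vertex along the axis: (h, k + p).

(11, -4)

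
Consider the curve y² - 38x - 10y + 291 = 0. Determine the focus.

(33/2, 5)

Only y is squared. Complete the square in y: (y - 5)² = 38(x - 7).
Vertex (7, 5); 4p = 38 so p = 19/2. Opens right.
Focus is p units from the vertex along the axis: (h + p, k).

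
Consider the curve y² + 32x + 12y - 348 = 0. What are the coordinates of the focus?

(4, -6)

Only y is squared. Complete the square in y: (y + 6)² = -32(x - 12).
Vertex (12, -6); 4p = -32 so p = -8. Opens left.
Focus is p units from the vertex along the axis: (h + p, k).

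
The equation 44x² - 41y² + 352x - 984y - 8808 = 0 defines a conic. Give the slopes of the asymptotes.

2√451/41 and -2√451/41

Group: 44(x² + 8x) -41(y² + 24y) = 8808
44(x + 4)² -41(y + 12)² = 8808 + 704 - 5904 = 3608
Divide by 3608: (x + 4)²/82 - (y + 12)²/88 = 1
Hyperbola, center (-4, -12), transverse axis horizontal; a² = 82, b² = 88.
For a horizontal hyperbola the asymptotes have slope ±b/a.
Here that is ±2√22/√82 = ±2√451/41.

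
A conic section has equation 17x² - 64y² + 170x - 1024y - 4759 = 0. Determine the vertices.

(-13, -8) and (3, -8)

Collect terms: 17(x² + 10x) -64(y² + 16y) = 4759
Completing the square gives 17(x + 5)² -64(y + 8)² = 4759 + 425 - 4096 = 1088.
Divide through by 1088 to get (x + 5)²/64 - (y + 8)²/17 = 1.
Hyperbola, center (-5, -8), transverse axis horizontal; a² = 64, b² = 17.
a = 8. Vertices at (h ± a, k).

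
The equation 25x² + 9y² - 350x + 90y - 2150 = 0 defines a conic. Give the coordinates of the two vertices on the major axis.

Group the x- and y-terms: 25(x² - 14x) + 9(y² + 10y) = 2150
25(x - 7)² + 9(y + 5)² = 2150 + 1225 + 225 = 3600
Divide by 3600: (x - 7)²/144 + (y + 5)²/400 = 1
Ellipse, center (7, -5), major axis vertical; a² = 400, b² = 144.
a = 20. Vertices at (h, k ± a).

(7, -25) and (7, 15)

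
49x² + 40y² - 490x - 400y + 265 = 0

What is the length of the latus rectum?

49(x² - 10x) + 40(y² - 10y) = -265
Completing the square gives 49(x - 5)² + 40(y - 5)² = -265 + 1225 + 1000 = 1960.
Divide by 1960: (x - 5)²/40 + (y - 5)²/49 = 1
Ellipse, center (5, 5), major axis vertical; a² = 49, b² = 40.
Latus rectum length = 2b²/a = 2·40/7 = 80/7.

80/7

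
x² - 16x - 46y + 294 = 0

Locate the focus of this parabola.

(8, 33/2)

Only x is squared. Complete the square in x: (x - 8)² = 46(y - 5).
Vertex (8, 5); 4p = 46 so p = 23/2. Opens up.
Focus is p units from the vertex along the axis: (h, k + p).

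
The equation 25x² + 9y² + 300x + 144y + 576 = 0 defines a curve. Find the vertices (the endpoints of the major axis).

(-6, -18) and (-6, 2)

25(x² + 12x) + 9(y² + 16y) = -576
Complete the square in x and y: 25(x + 6)² + 9(y + 8)² = -576 + 900 + 576 = 900
Divide by 900: (x + 6)²/36 + (y + 8)²/100 = 1
Ellipse, center (-6, -8), major axis vertical; a² = 100, b² = 36.
a = 10. Vertices at (h, k ± a).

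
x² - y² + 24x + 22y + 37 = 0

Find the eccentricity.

(x² + 24x) -(y² - 22y) = -37
Complete the square in x and y: (x + 12)² -(y - 11)² = -37 + 144 - 121 = -14
Divide through by -14 to get (y - 11)²/14 - (x + 12)²/14 = 1.
Hyperbola, center (-12, 11), transverse axis vertical; a² = 14, b² = 14.
c² = a² + b² = 28, so c = 2√7.
e = c/a = 2√7/√14 = √2.

e = √2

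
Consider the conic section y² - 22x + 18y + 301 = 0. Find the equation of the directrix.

Only y is squared. Complete the square in y: (y + 9)² = 22(x - 10).
Vertex (10, -9); 4p = 22 so p = 11/2. Opens right.
Directrix is the vertical line x = h − p = 10 − (11/2) = 9/2.

x = 9/2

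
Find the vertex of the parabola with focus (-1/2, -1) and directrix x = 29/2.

(7, -1)

The vertex is the midpoint between the focus and the directrix along the axis of symmetry.
Axis is horizontal (directrix is vertical). Vertex x-coordinate = (-1/2 + 29/2)/2 = 7; y-coordinate = -1.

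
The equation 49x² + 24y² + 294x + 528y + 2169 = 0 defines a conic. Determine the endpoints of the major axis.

Group: 49(x² + 6x) + 24(y² + 22y) = -2169
49(x + 3)² + 24(y + 11)² = -2169 + 441 + 2904 = 1176
Divide by 1176: (x + 3)²/24 + (y + 11)²/49 = 1
Ellipse, center (-3, -11), major axis vertical; a² = 49, b² = 24.
a = 7. Vertices at (h, k ± a).

(-3, -18) and (-3, -4)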